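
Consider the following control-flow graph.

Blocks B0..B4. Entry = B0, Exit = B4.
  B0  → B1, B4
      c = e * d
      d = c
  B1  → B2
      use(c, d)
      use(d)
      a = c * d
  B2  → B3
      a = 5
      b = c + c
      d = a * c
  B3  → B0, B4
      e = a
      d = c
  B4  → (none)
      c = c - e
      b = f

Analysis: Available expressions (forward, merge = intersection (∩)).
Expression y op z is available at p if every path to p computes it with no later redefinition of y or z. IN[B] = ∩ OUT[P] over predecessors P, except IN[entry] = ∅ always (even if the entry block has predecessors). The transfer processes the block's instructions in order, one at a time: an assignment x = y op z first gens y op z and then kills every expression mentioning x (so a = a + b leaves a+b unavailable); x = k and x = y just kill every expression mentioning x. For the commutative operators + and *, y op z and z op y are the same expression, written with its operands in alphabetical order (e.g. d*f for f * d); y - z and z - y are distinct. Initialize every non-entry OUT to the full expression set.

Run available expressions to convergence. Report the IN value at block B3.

Answer: {a*c, c+c}

Working:
Fixpoint table:
  B0:   IN={}   OUT={}
  B1:   IN={}   OUT={c*d}
  B2:   IN={c*d}   OUT={a*c, c+c}
  B3:   IN={a*c, c+c}   OUT={a*c, c+c}
  B4:   IN={}   OUT={}

Merge at B3: IN[B3] = OUT[B2] = {a*c, c+c}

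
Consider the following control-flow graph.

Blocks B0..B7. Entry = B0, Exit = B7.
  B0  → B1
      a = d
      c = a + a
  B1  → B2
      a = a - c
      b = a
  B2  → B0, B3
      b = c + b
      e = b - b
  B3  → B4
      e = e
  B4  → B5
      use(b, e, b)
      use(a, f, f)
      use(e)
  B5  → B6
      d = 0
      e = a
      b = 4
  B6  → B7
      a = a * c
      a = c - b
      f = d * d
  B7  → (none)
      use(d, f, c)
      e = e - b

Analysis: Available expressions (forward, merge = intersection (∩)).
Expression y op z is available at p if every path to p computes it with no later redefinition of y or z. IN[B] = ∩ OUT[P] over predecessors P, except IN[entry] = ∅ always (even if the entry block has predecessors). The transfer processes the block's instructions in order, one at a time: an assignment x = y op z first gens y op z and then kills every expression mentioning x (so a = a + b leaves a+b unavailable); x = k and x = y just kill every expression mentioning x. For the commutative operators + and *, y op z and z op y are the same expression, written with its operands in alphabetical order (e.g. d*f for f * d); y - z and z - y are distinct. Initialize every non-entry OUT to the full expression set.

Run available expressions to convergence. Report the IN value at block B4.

Fixpoint table:
  B0:   IN={}   OUT={a+a}
  B1:   IN={a+a}   OUT={}
  B2:   IN={}   OUT={b-b}
  B3:   IN={b-b}   OUT={b-b}
  B4:   IN={b-b}   OUT={b-b}
  B5:   IN={b-b}   OUT={}
  B6:   IN={}   OUT={c-b, d*d}
  B7:   IN={c-b, d*d}   OUT={c-b, d*d}

Merge at B4: IN[B4] = OUT[B3] = {b-b}

Answer: {b-b}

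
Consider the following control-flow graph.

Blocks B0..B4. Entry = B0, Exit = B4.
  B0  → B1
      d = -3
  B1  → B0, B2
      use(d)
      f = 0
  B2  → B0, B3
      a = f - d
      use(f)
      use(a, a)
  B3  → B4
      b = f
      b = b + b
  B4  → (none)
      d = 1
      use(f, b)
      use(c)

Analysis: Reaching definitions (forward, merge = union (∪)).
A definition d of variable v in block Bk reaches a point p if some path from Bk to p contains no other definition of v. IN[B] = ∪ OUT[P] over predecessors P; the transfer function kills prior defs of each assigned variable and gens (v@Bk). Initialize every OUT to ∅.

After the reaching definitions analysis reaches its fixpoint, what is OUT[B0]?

Answer: {a@B2, d@B0, f@B1}

Working:
Per-block solution:
  B0:  IN={a@B2, d@B0, f@B1}  OUT={a@B2, d@B0, f@B1}
  B1:  IN={a@B2, d@B0, f@B1}  OUT={a@B2, d@B0, f@B1}
  B2:  IN={a@B2, d@B0, f@B1}  OUT={a@B2, d@B0, f@B1}
  B3:  IN={a@B2, d@B0, f@B1}  OUT={a@B2, b@B3, d@B0, f@B1}
  B4:  IN={a@B2, b@B3, d@B0, f@B1}  OUT={a@B2, b@B3, d@B4, f@B1}

Merge at B0 (entry node, so the boundary value {} is joined with the incoming edge(s)): IN[B0] = {} ⊔ OUT[B1] ⊔ OUT[B2] = {a@B2, d@B0, f@B1}
Applying B0's transfer function to that IN value gives OUT[B0] (row B0 above).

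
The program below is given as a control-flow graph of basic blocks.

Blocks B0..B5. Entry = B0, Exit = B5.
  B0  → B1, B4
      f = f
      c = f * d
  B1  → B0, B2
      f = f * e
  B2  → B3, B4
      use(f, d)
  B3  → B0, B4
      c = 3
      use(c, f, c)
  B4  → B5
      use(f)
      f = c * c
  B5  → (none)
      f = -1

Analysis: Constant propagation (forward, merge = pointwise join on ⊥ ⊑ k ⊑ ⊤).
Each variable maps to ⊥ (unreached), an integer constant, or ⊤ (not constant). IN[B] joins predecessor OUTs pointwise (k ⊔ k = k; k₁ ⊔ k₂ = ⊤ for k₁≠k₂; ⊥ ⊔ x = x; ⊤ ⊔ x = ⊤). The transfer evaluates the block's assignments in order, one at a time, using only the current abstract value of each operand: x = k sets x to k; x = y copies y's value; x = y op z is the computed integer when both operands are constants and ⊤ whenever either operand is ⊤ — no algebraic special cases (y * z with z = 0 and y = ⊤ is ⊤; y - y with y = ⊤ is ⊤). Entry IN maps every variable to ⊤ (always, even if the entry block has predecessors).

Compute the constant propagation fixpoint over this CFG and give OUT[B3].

Fixpoint table:
  B0:   IN=(all ⊤)   OUT=(all ⊤)
  B1:   IN=(all ⊤)   OUT=(all ⊤)
  B2:   IN=(all ⊤)   OUT=(all ⊤)
  B3:   IN=(all ⊤)   OUT={c:3; rest ⊤}
  B4:   IN=(all ⊤)   OUT=(all ⊤)
  B5:   IN=(all ⊤)   OUT={f:-1; rest ⊤}

Merge at B3: IN[B3] = OUT[B2] = {a: ⊤, b: ⊤, c: ⊤, d: ⊤, e: ⊤, f: ⊤}
Applying B3's transfer function to that IN value gives OUT[B3] (row B3 above).

Answer: {a: ⊤, b: ⊤, c: 3, d: ⊤, e: ⊤, f: ⊤}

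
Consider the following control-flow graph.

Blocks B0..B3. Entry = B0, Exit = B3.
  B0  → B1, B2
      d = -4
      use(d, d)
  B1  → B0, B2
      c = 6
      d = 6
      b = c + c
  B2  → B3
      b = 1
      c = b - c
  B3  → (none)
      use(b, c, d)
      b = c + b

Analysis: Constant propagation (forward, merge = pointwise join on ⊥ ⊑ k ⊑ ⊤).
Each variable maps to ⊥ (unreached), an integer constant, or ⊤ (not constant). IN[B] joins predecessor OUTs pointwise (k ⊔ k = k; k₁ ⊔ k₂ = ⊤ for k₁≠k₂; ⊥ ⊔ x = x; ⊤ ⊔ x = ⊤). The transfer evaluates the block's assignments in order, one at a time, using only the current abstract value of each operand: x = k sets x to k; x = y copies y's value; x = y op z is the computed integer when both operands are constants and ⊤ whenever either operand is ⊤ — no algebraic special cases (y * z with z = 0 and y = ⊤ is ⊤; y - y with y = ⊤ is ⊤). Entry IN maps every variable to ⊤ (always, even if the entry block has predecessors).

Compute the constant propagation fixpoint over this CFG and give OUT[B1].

Per-block solution:
  B0:  IN=(all ⊤)  OUT={d:-4; rest ⊤}
  B1:  IN={d:-4; rest ⊤}  OUT={b:12, c:6, d:6; rest ⊤}
  B2:  IN=(all ⊤)  OUT={b:1; rest ⊤}
  B3:  IN={b:1; rest ⊤}  OUT=(all ⊤)

Merge at B1: IN[B1] = OUT[B0] = {a: ⊤, b: ⊤, c: ⊤, d: -4, e: ⊤, f: ⊤}
Applying B1's transfer function to that IN value gives OUT[B1] (row B1 above).

Answer: {a: ⊤, b: 12, c: 6, d: 6, e: ⊤, f: ⊤}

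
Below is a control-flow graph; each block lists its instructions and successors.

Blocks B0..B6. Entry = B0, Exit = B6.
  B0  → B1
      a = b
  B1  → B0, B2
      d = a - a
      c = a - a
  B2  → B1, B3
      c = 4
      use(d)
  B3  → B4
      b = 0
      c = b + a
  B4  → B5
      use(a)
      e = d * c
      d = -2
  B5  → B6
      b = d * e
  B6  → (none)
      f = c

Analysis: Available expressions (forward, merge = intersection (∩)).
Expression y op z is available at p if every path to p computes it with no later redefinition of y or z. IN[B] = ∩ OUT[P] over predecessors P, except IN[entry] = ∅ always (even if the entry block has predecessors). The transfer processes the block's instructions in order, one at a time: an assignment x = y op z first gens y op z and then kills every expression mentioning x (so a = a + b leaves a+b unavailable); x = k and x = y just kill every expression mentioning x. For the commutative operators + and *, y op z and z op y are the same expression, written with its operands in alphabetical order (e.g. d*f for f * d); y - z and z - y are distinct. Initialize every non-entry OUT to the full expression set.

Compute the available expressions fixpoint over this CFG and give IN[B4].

Fixpoint table:
  B0:  IN={}  OUT={}
  B1:  IN={}  OUT={a-a}
  B2:  IN={a-a}  OUT={a-a}
  B3:  IN={a-a}  OUT={a+b, a-a}
  B4:  IN={a+b, a-a}  OUT={a+b, a-a}
  B5:  IN={a+b, a-a}  OUT={a-a, d*e}
  B6:  IN={a-a, d*e}  OUT={a-a, d*e}

Merge at B4: IN[B4] = OUT[B3] = {a+b, a-a}

Answer: {a+b, a-a}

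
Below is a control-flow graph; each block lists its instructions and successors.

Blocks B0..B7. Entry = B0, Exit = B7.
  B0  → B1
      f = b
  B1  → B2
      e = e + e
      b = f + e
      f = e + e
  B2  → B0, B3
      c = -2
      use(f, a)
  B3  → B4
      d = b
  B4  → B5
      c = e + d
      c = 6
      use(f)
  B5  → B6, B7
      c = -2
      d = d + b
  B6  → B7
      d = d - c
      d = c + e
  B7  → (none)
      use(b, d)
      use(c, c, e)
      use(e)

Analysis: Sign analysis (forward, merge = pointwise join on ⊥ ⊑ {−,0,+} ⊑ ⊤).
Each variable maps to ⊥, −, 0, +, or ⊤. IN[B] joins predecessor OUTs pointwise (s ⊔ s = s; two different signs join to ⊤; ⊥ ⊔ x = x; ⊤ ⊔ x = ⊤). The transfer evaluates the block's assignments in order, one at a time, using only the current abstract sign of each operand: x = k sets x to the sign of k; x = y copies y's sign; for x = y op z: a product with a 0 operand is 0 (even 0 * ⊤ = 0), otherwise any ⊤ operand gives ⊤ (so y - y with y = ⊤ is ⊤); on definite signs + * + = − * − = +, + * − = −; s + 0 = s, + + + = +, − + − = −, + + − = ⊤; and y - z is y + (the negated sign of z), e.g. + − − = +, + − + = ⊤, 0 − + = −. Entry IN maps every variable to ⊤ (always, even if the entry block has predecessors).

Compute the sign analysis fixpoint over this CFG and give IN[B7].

Answer: {a: ⊤, b: ⊤, c: -, d: ⊤, e: ⊤, f: ⊤}

Working:
Converged values:
  B0:   IN=(all ⊤)   OUT=(all ⊤)
  B1:   IN=(all ⊤)   OUT=(all ⊤)
  B2:   IN=(all ⊤)   OUT={c:-; rest ⊤}
  B3:   IN={c:-; rest ⊤}   OUT={c:-; rest ⊤}
  B4:   IN={c:-; rest ⊤}   OUT={c:+; rest ⊤}
  B5:   IN={c:+; rest ⊤}   OUT={c:-; rest ⊤}
  B6:   IN={c:-; rest ⊤}   OUT={c:-; rest ⊤}
  B7:   IN={c:-; rest ⊤}   OUT={c:-; rest ⊤}

Merge at B7: IN[B7] = OUT[B5] ⊔ OUT[B6] = {a: ⊤, b: ⊤, c: -, d: ⊤, e: ⊤, f: ⊤}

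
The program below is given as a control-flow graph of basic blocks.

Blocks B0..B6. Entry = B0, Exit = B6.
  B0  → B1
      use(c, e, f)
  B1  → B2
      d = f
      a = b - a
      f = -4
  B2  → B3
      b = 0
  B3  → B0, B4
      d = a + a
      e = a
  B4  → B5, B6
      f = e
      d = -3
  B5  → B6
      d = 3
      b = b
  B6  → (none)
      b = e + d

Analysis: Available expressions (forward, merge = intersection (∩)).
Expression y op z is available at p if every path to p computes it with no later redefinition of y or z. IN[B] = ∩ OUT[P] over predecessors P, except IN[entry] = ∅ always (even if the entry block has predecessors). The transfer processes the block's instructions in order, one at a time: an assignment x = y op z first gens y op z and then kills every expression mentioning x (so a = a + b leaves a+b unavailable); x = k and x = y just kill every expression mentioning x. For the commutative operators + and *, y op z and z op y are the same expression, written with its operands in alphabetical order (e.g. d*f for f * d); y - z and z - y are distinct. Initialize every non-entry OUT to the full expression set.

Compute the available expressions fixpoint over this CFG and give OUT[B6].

Answer: {a+a, d+e}

Working:
Converged values:
  B0:  IN={}  OUT={}
  B1:  IN={}  OUT={}
  B2:  IN={}  OUT={}
  B3:  IN={}  OUT={a+a}
  B4:  IN={a+a}  OUT={a+a}
  B5:  IN={a+a}  OUT={a+a}
  B6:  IN={a+a}  OUT={a+a, d+e}

Merge at B6: IN[B6] = OUT[B4] ∩ OUT[B5] = {a+a}
Applying B6's transfer function to that IN value gives OUT[B6] (row B6 above).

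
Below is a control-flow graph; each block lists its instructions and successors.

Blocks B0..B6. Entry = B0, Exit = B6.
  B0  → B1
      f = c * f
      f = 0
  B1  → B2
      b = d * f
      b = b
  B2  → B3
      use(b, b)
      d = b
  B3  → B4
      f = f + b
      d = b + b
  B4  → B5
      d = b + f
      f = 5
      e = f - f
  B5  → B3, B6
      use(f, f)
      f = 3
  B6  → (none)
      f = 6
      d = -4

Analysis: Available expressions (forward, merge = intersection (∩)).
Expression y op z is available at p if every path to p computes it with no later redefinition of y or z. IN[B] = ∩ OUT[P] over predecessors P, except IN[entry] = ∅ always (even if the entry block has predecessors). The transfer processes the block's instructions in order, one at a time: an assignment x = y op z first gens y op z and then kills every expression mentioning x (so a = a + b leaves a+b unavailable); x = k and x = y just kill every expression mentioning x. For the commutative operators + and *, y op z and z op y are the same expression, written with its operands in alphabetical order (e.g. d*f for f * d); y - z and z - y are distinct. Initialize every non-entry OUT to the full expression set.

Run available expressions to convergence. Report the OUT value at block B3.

Per-block solution:
  B0:   IN={}   OUT={}
  B1:   IN={}   OUT={d*f}
  B2:   IN={d*f}   OUT={}
  B3:   IN={}   OUT={b+b}
  B4:   IN={b+b}   OUT={b+b, f-f}
  B5:   IN={b+b, f-f}   OUT={b+b}
  B6:   IN={b+b}   OUT={b+b}

Merge at B3: IN[B3] = OUT[B2] ∩ OUT[B5] = {}
Applying B3's transfer function to that IN value gives OUT[B3] (row B3 above).

Answer: {b+b}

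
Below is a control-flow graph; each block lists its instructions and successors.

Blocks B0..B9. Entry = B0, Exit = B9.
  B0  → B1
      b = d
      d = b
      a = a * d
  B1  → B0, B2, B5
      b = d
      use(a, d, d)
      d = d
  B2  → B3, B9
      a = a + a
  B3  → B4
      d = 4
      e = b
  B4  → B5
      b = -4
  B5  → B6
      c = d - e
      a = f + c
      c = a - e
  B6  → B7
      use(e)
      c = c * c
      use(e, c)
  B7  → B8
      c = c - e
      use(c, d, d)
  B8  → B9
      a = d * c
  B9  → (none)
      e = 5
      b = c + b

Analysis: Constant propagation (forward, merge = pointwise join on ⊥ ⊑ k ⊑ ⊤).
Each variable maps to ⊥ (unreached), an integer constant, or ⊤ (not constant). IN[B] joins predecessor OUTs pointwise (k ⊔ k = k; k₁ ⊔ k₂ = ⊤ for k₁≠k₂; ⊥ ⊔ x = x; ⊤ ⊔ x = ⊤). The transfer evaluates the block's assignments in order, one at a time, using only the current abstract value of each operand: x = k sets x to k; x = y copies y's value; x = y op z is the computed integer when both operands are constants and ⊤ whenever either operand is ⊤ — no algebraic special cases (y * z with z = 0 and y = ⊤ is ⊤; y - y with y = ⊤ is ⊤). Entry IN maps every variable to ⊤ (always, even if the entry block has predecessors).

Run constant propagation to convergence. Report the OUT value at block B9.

Per-block solution:
  B0:  IN=(all ⊤)  OUT=(all ⊤)
  B1:  IN=(all ⊤)  OUT=(all ⊤)
  B2:  IN=(all ⊤)  OUT=(all ⊤)
  B3:  IN=(all ⊤)  OUT={d:4; rest ⊤}
  B4:  IN={d:4; rest ⊤}  OUT={b:-4, d:4; rest ⊤}
  B5:  IN=(all ⊤)  OUT=(all ⊤)
  B6:  IN=(all ⊤)  OUT=(all ⊤)
  B7:  IN=(all ⊤)  OUT=(all ⊤)
  B8:  IN=(all ⊤)  OUT=(all ⊤)
  B9:  IN=(all ⊤)  OUT={e:5; rest ⊤}

Merge at B9: IN[B9] = OUT[B2] ⊔ OUT[B8] = {a: ⊤, b: ⊤, c: ⊤, d: ⊤, e: ⊤, f: ⊤}
Applying B9's transfer function to that IN value gives OUT[B9] (row B9 above).

Answer: {a: ⊤, b: ⊤, c: ⊤, d: ⊤, e: 5, f: ⊤}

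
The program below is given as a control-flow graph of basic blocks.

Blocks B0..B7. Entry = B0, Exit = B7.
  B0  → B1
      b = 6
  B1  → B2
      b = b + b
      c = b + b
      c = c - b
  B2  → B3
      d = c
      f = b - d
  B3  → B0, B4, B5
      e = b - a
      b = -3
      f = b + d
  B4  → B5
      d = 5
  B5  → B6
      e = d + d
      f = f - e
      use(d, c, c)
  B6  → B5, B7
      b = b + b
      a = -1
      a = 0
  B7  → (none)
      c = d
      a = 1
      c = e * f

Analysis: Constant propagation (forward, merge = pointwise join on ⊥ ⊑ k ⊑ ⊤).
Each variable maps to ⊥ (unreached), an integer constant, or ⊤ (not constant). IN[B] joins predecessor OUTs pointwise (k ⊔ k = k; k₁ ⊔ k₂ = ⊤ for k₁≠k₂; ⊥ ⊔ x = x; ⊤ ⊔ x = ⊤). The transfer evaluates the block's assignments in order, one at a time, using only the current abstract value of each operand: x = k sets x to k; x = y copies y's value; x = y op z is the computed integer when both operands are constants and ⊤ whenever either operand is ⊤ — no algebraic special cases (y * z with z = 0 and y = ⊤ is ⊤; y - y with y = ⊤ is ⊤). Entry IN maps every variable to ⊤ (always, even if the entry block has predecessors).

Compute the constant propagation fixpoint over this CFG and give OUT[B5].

Fixpoint table:
  B0:  IN=(all ⊤)  OUT={b:6; rest ⊤}
  B1:  IN={b:6; rest ⊤}  OUT={b:12, c:12; rest ⊤}
  B2:  IN={b:12, c:12; rest ⊤}  OUT={b:12, c:12, d:12, f:0; rest ⊤}
  B3:  IN={b:12, c:12, d:12, f:0; rest ⊤}  OUT={b:-3, c:12, d:12, f:9; rest ⊤}
  B4:  IN={b:-3, c:12, d:12, f:9; rest ⊤}  OUT={b:-3, c:12, d:5, f:9; rest ⊤}
  B5:  IN={c:12; rest ⊤}  OUT={c:12; rest ⊤}
  B6:  IN={c:12; rest ⊤}  OUT={a:0, c:12; rest ⊤}
  B7:  IN={a:0, c:12; rest ⊤}  OUT={a:1; rest ⊤}

Merge at B5: IN[B5] = OUT[B3] ⊔ OUT[B4] ⊔ OUT[B6] = {a: ⊤, b: ⊤, c: 12, d: ⊤, e: ⊤, f: ⊤}
Applying B5's transfer function to that IN value gives OUT[B5] (row B5 above).

Answer: {a: ⊤, b: ⊤, c: 12, d: ⊤, e: ⊤, f: ⊤}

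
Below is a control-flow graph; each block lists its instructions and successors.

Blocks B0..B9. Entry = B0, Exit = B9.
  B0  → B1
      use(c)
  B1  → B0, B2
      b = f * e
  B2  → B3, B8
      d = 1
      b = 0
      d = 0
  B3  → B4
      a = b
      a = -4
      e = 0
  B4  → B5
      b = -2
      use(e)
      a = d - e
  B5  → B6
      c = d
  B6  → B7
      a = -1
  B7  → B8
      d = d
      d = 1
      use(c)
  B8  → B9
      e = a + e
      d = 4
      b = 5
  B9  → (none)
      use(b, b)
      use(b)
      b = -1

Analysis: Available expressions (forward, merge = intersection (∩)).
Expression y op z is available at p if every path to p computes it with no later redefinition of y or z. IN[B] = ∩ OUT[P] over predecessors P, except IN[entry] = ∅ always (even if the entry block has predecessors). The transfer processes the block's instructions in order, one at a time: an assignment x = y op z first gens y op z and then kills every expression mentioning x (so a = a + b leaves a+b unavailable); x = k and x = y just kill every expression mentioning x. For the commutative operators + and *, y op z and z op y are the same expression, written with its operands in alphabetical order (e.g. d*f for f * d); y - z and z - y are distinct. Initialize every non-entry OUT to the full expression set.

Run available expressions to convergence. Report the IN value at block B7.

Answer: {d-e}

Working:
Converged values:
  B0:  IN={}  OUT={}
  B1:  IN={}  OUT={e*f}
  B2:  IN={e*f}  OUT={e*f}
  B3:  IN={e*f}  OUT={}
  B4:  IN={}  OUT={d-e}
  B5:  IN={d-e}  OUT={d-e}
  B6:  IN={d-e}  OUT={d-e}
  B7:  IN={d-e}  OUT={}
  B8:  IN={}  OUT={}
  B9:  IN={}  OUT={}

Merge at B7: IN[B7] = OUT[B6] = {d-e}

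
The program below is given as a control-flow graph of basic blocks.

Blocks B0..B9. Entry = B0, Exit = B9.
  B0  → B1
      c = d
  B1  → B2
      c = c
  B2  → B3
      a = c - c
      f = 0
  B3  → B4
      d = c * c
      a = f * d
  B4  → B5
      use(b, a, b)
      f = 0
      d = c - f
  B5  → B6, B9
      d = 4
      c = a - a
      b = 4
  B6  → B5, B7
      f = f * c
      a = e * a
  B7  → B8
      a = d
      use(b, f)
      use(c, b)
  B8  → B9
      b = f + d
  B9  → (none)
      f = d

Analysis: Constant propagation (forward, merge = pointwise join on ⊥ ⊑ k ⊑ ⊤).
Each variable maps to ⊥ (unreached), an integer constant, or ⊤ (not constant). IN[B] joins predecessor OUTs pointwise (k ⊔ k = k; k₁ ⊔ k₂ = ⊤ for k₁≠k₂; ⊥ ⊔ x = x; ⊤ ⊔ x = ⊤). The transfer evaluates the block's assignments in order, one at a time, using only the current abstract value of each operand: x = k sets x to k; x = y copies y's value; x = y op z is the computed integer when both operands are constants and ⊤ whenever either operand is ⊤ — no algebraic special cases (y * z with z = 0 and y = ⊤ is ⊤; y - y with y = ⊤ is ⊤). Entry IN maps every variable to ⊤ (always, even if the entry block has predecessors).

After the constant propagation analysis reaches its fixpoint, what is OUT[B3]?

Per-block solution:
  B0:   IN=(all ⊤)   OUT=(all ⊤)
  B1:   IN=(all ⊤)   OUT=(all ⊤)
  B2:   IN=(all ⊤)   OUT={f:0; rest ⊤}
  B3:   IN={f:0; rest ⊤}   OUT={f:0; rest ⊤}
  B4:   IN={f:0; rest ⊤}   OUT={f:0; rest ⊤}
  B5:   IN=(all ⊤)   OUT={b:4, d:4; rest ⊤}
  B6:   IN={b:4, d:4; rest ⊤}   OUT={b:4, d:4; rest ⊤}
  B7:   IN={b:4, d:4; rest ⊤}   OUT={a:4, b:4, d:4; rest ⊤}
  B8:   IN={a:4, b:4, d:4; rest ⊤}   OUT={a:4, d:4; rest ⊤}
  B9:   IN={d:4; rest ⊤}   OUT={d:4, f:4; rest ⊤}

Merge at B3: IN[B3] = OUT[B2] = {a: ⊤, b: ⊤, c: ⊤, d: ⊤, e: ⊤, f: 0}
Applying B3's transfer function to that IN value gives OUT[B3] (row B3 above).

Answer: {a: ⊤, b: ⊤, c: ⊤, d: ⊤, e: ⊤, f: 0}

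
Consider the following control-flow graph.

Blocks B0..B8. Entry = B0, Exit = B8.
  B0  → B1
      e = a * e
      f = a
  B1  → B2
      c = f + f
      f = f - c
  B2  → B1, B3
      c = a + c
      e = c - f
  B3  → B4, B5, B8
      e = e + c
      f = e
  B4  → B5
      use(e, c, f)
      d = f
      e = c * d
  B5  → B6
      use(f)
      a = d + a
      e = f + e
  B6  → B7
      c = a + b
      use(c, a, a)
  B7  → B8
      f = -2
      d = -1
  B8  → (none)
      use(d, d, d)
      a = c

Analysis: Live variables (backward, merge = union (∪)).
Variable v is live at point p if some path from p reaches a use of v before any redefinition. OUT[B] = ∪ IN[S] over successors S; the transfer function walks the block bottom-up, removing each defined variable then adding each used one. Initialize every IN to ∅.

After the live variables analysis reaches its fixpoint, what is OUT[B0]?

Converged values:
  B0:  IN={a, b, d, e}  OUT={a, b, d, f}
  B1:  IN={a, b, d, f}  OUT={a, b, c, d, f}
  B2:  IN={a, b, c, d, f}  OUT={a, b, c, d, e, f}
  B3:  IN={a, b, c, d, e}  OUT={a, b, c, d, e, f}
  B4:  IN={a, b, c, e, f}  OUT={a, b, d, e, f}
  B5:  IN={a, b, d, e, f}  OUT={a, b}
  B6:  IN={a, b}  OUT={c}
  B7:  IN={c}  OUT={c, d}
  B8:  IN={c, d}  OUT={}

Merge at B0: OUT[B0] = IN[B1] = {a, b, d, f}

Answer: {a, b, d, f}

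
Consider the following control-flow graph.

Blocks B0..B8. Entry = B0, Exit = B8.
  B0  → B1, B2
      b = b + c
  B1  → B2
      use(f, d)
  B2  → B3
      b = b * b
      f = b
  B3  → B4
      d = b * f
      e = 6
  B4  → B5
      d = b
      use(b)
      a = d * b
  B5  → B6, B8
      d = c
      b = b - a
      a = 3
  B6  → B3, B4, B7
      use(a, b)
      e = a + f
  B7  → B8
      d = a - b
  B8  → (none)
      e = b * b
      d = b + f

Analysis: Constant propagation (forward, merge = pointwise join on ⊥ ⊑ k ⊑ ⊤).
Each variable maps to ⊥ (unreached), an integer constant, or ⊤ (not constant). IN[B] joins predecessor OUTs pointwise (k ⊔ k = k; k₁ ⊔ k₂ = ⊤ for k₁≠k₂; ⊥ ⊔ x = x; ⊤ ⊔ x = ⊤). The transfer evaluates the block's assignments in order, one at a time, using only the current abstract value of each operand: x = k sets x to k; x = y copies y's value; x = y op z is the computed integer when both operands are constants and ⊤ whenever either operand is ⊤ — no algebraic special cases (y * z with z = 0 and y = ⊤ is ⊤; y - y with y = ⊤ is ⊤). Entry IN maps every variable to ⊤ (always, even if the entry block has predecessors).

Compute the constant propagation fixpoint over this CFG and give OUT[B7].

Answer: {a: 3, b: ⊤, c: ⊤, d: ⊤, e: ⊤, f: ⊤}

Derivation:
Per-block solution:
  B0:   IN=(all ⊤)   OUT=(all ⊤)
  B1:   IN=(all ⊤)   OUT=(all ⊤)
  B2:   IN=(all ⊤)   OUT=(all ⊤)
  B3:   IN=(all ⊤)   OUT={e:6; rest ⊤}
  B4:   IN=(all ⊤)   OUT=(all ⊤)
  B5:   IN=(all ⊤)   OUT={a:3; rest ⊤}
  B6:   IN={a:3; rest ⊤}   OUT={a:3; rest ⊤}
  B7:   IN={a:3; rest ⊤}   OUT={a:3; rest ⊤}
  B8:   IN={a:3; rest ⊤}   OUT={a:3; rest ⊤}

Merge at B7: IN[B7] = OUT[B6] = {a: 3, b: ⊤, c: ⊤, d: ⊤, e: ⊤, f: ⊤}
Applying B7's transfer function to that IN value gives OUT[B7] (row B7 above).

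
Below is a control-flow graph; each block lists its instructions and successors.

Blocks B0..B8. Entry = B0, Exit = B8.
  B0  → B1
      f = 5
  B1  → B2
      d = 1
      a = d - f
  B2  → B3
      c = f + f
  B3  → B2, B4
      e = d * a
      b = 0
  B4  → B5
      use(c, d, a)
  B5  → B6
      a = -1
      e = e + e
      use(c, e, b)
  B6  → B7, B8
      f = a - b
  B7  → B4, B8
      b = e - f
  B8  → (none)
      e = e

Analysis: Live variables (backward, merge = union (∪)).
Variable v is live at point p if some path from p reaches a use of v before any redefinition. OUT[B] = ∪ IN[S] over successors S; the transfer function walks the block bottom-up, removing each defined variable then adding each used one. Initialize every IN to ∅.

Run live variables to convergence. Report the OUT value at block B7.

Answer: {a, b, c, d, e}

Trace:
Per-block solution:
  B0: | IN={} | OUT={f}
  B1: | IN={f} | OUT={a, d, f}
  B2: | IN={a, d, f} | OUT={a, c, d, f}
  B3: | IN={a, c, d, f} | OUT={a, b, c, d, e, f}
  B4: | IN={a, b, c, d, e} | OUT={b, c, d, e}
  B5: | IN={b, c, d, e} | OUT={a, b, c, d, e}
  B6: | IN={a, b, c, d, e} | OUT={a, c, d, e, f}
  B7: | IN={a, c, d, e, f} | OUT={a, b, c, d, e}
  B8: | IN={e} | OUT={}

Merge at B7: OUT[B7] = IN[B4] ⊔ IN[B8] = {a, b, c, d, e}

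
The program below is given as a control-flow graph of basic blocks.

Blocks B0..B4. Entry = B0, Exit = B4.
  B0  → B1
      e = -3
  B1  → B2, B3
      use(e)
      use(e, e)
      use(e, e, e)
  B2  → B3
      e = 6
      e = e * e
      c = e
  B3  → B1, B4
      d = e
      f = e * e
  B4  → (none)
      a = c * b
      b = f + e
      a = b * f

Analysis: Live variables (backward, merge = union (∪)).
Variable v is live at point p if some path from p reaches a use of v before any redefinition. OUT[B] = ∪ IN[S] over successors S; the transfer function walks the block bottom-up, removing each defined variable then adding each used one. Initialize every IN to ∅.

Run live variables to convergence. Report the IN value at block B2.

Answer: {b}

Trace:
Converged values:
  B0: | IN={b, c} | OUT={b, c, e}
  B1: | IN={b, c, e} | OUT={b, c, e}
  B2: | IN={b} | OUT={b, c, e}
  B3: | IN={b, c, e} | OUT={b, c, e, f}
  B4: | IN={b, c, e, f} | OUT={}

Merge at B2: OUT[B2] = IN[B3] = {b, c, e}
Applying B2's transfer function to that OUT value gives IN[B2] (row B2 above).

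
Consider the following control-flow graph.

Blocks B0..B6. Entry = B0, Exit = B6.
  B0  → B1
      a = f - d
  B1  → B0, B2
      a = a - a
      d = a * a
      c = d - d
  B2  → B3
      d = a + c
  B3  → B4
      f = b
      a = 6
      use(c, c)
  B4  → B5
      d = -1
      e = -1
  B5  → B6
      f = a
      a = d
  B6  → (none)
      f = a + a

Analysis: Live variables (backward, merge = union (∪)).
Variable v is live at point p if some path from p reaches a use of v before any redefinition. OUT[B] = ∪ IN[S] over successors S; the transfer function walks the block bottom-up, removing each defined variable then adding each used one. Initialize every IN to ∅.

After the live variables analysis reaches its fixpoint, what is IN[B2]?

Answer: {a, b, c}

Working:
Per-block solution:
  B0: | IN={b, d, f} | OUT={a, b, f}
  B1: | IN={a, b, f} | OUT={a, b, c, d, f}
  B2: | IN={a, b, c} | OUT={b, c}
  B3: | IN={b, c} | OUT={a}
  B4: | IN={a} | OUT={a, d}
  B5: | IN={a, d} | OUT={a}
  B6: | IN={a} | OUT={}

Merge at B2: OUT[B2] = IN[B3] = {b, c}
Applying B2's transfer function to that OUT value gives IN[B2] (row B2 above).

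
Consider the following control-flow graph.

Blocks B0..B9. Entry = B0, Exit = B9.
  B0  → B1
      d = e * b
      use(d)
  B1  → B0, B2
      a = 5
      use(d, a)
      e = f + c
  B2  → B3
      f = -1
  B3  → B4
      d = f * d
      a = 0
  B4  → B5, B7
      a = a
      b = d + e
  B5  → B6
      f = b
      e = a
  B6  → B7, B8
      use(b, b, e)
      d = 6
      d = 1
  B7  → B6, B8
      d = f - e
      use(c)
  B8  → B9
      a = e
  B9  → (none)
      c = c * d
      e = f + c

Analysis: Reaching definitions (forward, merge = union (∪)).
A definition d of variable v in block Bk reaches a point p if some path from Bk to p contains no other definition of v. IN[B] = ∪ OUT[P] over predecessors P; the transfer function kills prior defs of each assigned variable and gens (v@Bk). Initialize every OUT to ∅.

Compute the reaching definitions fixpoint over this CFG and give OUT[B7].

Per-block solution:
  B0: | IN={a@B1, d@B0, e@B1} | OUT={a@B1, d@B0, e@B1}
  B1: | IN={a@B1, d@B0, e@B1} | OUT={a@B1, d@B0, e@B1}
  B2: | IN={a@B1, d@B0, e@B1} | OUT={a@B1, d@B0, e@B1, f@B2}
  B3: | IN={a@B1, d@B0, e@B1, f@B2} | OUT={a@B3, d@B3, e@B1, f@B2}
  B4: | IN={a@B3, d@B3, e@B1, f@B2} | OUT={a@B4, b@B4, d@B3, e@B1, f@B2}
  B5: | IN={a@B4, b@B4, d@B3, e@B1, f@B2} | OUT={a@B4, b@B4, d@B3, e@B5, f@B5}
  B6: | IN={a@B4, b@B4, d@B3, d@B7, e@B1, e@B5, f@B2, f@B5} | OUT={a@B4, b@B4, d@B6, e@B1, e@B5, f@B2, f@B5}
  B7: | IN={a@B4, b@B4, d@B3, d@B6, e@B1, e@B5, f@B2, f@B5} | OUT={a@B4, b@B4, d@B7, e@B1, e@B5, f@B2, f@B5}
  B8: | IN={a@B4, b@B4, d@B6, d@B7, e@B1, e@B5, f@B2, f@B5} | OUT={a@B8, b@B4, d@B6, d@B7, e@B1, e@B5, f@B2, f@B5}
  B9: | IN={a@B8, b@B4, d@B6, d@B7, e@B1, e@B5, f@B2, f@B5} | OUT={a@B8, b@B4, c@B9, d@B6, d@B7, e@B9, f@B2, f@B5}

Merge at B7: IN[B7] = OUT[B4] ⊔ OUT[B6] = {a@B4, b@B4, d@B3, d@B6, e@B1, e@B5, f@B2, f@B5}
Applying B7's transfer function to that IN value gives OUT[B7] (row B7 above).

Answer: {a@B4, b@B4, d@B7, e@B1, e@B5, f@B2, f@B5}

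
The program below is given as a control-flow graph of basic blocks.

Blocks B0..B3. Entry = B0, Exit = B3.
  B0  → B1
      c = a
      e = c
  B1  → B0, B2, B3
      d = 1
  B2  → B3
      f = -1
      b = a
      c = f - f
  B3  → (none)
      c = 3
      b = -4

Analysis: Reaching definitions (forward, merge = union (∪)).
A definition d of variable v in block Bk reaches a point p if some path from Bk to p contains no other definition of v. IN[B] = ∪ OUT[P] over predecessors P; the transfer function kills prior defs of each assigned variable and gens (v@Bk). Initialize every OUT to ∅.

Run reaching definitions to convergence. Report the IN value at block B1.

Answer: {c@B0, d@B1, e@B0}

Trace:
Converged values:
  B0:   IN={c@B0, d@B1, e@B0}   OUT={c@B0, d@B1, e@B0}
  B1:   IN={c@B0, d@B1, e@B0}   OUT={c@B0, d@B1, e@B0}
  B2:   IN={c@B0, d@B1, e@B0}   OUT={b@B2, c@B2, d@B1, e@B0, f@B2}
  B3:   IN={b@B2, c@B0, c@B2, d@B1, e@B0, f@B2}   OUT={b@B3, c@B3, d@B1, e@B0, f@B2}

Merge at B1: IN[B1] = OUT[B0] = {c@B0, d@B1, e@B0}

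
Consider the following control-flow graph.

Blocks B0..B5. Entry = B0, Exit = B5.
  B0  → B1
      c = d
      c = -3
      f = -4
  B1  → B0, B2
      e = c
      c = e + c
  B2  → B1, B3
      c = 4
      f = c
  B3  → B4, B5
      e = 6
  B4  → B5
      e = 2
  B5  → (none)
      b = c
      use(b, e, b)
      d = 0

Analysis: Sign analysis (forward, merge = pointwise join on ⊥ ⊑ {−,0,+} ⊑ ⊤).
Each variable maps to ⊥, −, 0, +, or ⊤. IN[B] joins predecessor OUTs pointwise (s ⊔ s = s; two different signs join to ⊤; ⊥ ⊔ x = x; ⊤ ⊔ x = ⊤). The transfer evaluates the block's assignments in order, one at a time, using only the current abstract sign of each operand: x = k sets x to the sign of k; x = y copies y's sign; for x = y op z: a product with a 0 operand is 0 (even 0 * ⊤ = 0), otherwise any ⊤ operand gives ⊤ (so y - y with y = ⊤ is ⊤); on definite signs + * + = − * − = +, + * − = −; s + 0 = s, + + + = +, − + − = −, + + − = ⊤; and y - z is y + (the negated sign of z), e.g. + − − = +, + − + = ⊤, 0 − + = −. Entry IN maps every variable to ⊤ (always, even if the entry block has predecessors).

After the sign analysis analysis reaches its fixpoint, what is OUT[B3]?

Converged values:
  B0:   IN=(all ⊤)   OUT={c:-, f:-; rest ⊤}
  B1:   IN=(all ⊤)   OUT=(all ⊤)
  B2:   IN=(all ⊤)   OUT={c:+, f:+; rest ⊤}
  B3:   IN={c:+, f:+; rest ⊤}   OUT={c:+, e:+, f:+; rest ⊤}
  B4:   IN={c:+, e:+, f:+; rest ⊤}   OUT={c:+, e:+, f:+; rest ⊤}
  B5:   IN={c:+, e:+, f:+; rest ⊤}   OUT={b:+, c:+, d:0, e:+, f:+; rest ⊤}

Merge at B3: IN[B3] = OUT[B2] = {a: ⊤, b: ⊤, c: +, d: ⊤, e: ⊤, f: +}
Applying B3's transfer function to that IN value gives OUT[B3] (row B3 above).

Answer: {a: ⊤, b: ⊤, c: +, d: ⊤, e: +, f: +}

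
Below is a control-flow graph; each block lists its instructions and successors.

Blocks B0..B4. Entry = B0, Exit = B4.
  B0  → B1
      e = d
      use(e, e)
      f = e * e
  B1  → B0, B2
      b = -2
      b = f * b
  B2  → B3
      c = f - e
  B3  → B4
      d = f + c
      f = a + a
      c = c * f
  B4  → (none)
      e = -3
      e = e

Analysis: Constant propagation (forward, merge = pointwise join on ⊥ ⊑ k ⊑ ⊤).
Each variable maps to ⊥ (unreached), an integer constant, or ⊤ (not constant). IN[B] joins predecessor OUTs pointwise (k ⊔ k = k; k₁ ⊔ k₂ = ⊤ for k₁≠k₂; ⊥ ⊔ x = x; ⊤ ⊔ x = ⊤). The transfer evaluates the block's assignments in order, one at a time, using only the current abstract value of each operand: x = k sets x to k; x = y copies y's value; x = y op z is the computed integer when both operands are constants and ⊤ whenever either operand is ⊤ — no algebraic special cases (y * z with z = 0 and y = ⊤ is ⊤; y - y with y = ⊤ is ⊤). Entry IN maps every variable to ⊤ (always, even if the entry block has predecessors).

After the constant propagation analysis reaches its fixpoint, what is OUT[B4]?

Answer: {a: ⊤, b: ⊤, c: ⊤, d: ⊤, e: -3, f: ⊤}

Derivation:
Converged values:
  B0:  IN=(all ⊤)  OUT=(all ⊤)
  B1:  IN=(all ⊤)  OUT=(all ⊤)
  B2:  IN=(all ⊤)  OUT=(all ⊤)
  B3:  IN=(all ⊤)  OUT=(all ⊤)
  B4:  IN=(all ⊤)  OUT={e:-3; rest ⊤}

Merge at B4: IN[B4] = OUT[B3] = {a: ⊤, b: ⊤, c: ⊤, d: ⊤, e: ⊤, f: ⊤}
Applying B4's transfer function to that IN value gives OUT[B4] (row B4 above).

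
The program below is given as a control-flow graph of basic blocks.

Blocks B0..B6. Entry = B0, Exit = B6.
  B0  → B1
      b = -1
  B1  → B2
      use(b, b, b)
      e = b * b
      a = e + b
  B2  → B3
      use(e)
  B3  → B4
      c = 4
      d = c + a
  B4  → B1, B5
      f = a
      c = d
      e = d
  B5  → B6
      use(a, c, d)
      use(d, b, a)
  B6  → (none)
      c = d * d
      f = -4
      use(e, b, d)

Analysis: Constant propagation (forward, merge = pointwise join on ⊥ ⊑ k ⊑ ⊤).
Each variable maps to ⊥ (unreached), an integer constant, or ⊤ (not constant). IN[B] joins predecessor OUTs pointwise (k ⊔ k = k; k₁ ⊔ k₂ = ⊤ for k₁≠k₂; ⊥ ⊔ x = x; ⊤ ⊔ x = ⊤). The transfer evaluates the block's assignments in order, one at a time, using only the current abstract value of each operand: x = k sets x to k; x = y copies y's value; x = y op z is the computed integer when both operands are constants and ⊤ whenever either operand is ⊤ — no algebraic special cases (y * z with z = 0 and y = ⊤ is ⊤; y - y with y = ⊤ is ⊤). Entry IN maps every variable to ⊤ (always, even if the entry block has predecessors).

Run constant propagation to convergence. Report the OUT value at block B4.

Fixpoint table:
  B0:   IN=(all ⊤)   OUT={b:-1; rest ⊤}
  B1:   IN={b:-1; rest ⊤}   OUT={a:0, b:-1, e:1; rest ⊤}
  B2:   IN={a:0, b:-1, e:1; rest ⊤}   OUT={a:0, b:-1, e:1; rest ⊤}
  B3:   IN={a:0, b:-1, e:1; rest ⊤}   OUT={a:0, b:-1, c:4, d:4, e:1; rest ⊤}
  B4:   IN={a:0, b:-1, c:4, d:4, e:1; rest ⊤}   OUT={a:0, b:-1, c:4, d:4, e:4, f:0; rest ⊤}
  B5:   IN={a:0, b:-1, c:4, d:4, e:4, f:0; rest ⊤}   OUT={a:0, b:-1, c:4, d:4, e:4, f:0; rest ⊤}
  B6:   IN={a:0, b:-1, c:4, d:4, e:4, f:0; rest ⊤}   OUT={a:0, b:-1, c:16, d:4, e:4, f:-4; rest ⊤}

Merge at B4: IN[B4] = OUT[B3] = {a: 0, b: -1, c: 4, d: 4, e: 1, f: ⊤}
Applying B4's transfer function to that IN value gives OUT[B4] (row B4 above).

Answer: {a: 0, b: -1, c: 4, d: 4, e: 4, f: 0}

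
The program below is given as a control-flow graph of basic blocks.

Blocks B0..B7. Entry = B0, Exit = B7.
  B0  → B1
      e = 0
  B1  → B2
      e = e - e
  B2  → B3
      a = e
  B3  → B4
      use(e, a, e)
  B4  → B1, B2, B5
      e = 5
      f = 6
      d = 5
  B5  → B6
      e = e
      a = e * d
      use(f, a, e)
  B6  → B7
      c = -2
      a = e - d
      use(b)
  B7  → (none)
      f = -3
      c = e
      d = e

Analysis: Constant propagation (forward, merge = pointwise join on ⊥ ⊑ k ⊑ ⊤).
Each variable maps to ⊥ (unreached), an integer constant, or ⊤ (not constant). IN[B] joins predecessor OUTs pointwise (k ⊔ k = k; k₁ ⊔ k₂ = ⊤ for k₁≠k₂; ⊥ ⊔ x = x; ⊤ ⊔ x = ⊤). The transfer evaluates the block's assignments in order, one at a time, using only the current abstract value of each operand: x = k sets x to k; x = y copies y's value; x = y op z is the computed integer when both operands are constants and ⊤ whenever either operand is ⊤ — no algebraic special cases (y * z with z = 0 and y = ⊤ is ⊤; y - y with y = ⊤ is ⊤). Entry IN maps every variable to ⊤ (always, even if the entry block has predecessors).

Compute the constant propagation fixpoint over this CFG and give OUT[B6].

Answer: {a: 0, b: ⊤, c: -2, d: 5, e: 5, f: 6}

Working:
Converged values:
  B0:  IN=(all ⊤)  OUT={e:0; rest ⊤}
  B1:  IN=(all ⊤)  OUT=(all ⊤)
  B2:  IN=(all ⊤)  OUT=(all ⊤)
  B3:  IN=(all ⊤)  OUT=(all ⊤)
  B4:  IN=(all ⊤)  OUT={d:5, e:5, f:6; rest ⊤}
  B5:  IN={d:5, e:5, f:6; rest ⊤}  OUT={a:25, d:5, e:5, f:6; rest ⊤}
  B6:  IN={a:25, d:5, e:5, f:6; rest ⊤}  OUT={a:0, c:-2, d:5, e:5, f:6; rest ⊤}
  B7:  IN={a:0, c:-2, d:5, e:5, f:6; rest ⊤}  OUT={a:0, c:5, d:5, e:5, f:-3; rest ⊤}

Merge at B6: IN[B6] = OUT[B5] = {a: 25, b: ⊤, c: ⊤, d: 5, e: 5, f: 6}
Applying B6's transfer function to that IN value gives OUT[B6] (row B6 above).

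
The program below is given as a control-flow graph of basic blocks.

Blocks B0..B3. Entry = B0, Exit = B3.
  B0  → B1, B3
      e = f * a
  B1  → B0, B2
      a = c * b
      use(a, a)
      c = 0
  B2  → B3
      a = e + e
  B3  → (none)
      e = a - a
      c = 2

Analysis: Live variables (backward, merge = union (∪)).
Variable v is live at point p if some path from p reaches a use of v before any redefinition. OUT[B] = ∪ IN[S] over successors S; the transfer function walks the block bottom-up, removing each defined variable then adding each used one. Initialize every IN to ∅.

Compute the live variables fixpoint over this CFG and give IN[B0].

Answer: {a, b, c, f}

Working:
Fixpoint table:
  B0:   IN={a, b, c, f}   OUT={a, b, c, e, f}
  B1:   IN={b, c, e, f}   OUT={a, b, c, e, f}
  B2:   IN={e}   OUT={a}
  B3:   IN={a}   OUT={}

Merge at B0: OUT[B0] = IN[B1] ⊔ IN[B3] = {a, b, c, e, f}
Applying B0's transfer function to that OUT value gives IN[B0] (row B0 above).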